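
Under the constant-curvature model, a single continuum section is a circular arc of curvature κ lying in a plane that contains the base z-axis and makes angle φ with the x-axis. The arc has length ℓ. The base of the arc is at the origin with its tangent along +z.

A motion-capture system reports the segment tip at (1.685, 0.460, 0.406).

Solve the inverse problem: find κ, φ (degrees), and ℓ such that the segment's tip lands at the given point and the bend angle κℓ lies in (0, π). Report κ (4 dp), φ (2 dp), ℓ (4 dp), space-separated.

ρ = √(x²+y²) = √(1.685² + 0.460²) = 1.74666
φ = atan2(y, x) mod 360° = atan2(0.460, 1.685) = 15.2695°
|p|² = ρ² + z² = 1.74666² + 0.406² = 3.21566
κ = 2ρ / |p|² = 2×1.74666 / 3.21566 = 1.08635
θ = 2·atan2(ρ, z) = 2·atan2(1.74666, 0.406) = 2.68482 rad
ℓ = θ/κ = 2.68482/1.08635 = 2.47142

1.0863 15.27 2.4714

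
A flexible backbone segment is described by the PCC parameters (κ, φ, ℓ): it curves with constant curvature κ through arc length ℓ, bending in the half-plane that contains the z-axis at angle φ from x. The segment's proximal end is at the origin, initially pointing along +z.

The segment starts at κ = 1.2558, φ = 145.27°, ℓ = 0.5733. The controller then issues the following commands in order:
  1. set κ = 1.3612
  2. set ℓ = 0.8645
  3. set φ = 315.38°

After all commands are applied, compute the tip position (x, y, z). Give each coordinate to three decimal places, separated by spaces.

0.322 -0.318 0.678

initial: κ=1.2558, φ=145.27°, ℓ=0.5733
cmd 1: set κ=1.3612 → (κ,φ,ℓ)=(1.3612,145.27°,0.5733) → tip=(-0.1747,0.1211,0.5169)
cmd 2: set ℓ=0.8645 → (κ,φ,ℓ)=(1.3612,145.27°,0.8645) → tip=(-0.3720,0.2579,0.6783)
cmd 3: set φ=315.38° → (κ,φ,ℓ)=(1.3612,315.38°,0.8645) → tip=(0.3222,-0.3179,0.6783)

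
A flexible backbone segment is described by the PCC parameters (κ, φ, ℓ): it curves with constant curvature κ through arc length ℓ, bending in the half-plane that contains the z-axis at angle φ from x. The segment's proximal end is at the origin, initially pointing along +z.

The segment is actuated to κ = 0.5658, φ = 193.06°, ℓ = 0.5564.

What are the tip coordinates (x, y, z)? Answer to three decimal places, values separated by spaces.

θ = κ·ℓ = 0.5658 × 0.5564 = 0.31481 rad
ρ = (1 − cos θ)/κ = (1 − 0.95085)/0.5658 = 0.08686
z = sin θ / κ = 0.30964/0.5658 = 0.54726
x = ρ cos φ = 0.08686 × cos(193.06°) = -0.08461
y = ρ sin φ = 0.08686 × sin(193.06°) = -0.01963

-0.085 -0.020 0.547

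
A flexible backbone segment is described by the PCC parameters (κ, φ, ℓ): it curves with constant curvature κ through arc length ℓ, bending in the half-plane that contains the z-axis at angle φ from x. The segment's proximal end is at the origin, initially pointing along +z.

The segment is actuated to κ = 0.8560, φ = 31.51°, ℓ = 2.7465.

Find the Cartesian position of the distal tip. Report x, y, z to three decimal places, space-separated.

1.697 1.040 0.830

θ = κ·ℓ = 0.8560 × 2.7465 = 2.35100 rad
ρ = (1 − cos θ)/κ = (1 − -0.70343)/0.8560 = 1.98998
z = sin θ / κ = 0.71077/0.8560 = 0.83034
x = ρ cos φ = 1.98998 × cos(31.51°) = 1.69656
y = ρ sin φ = 1.98998 × sin(31.51°) = 1.04006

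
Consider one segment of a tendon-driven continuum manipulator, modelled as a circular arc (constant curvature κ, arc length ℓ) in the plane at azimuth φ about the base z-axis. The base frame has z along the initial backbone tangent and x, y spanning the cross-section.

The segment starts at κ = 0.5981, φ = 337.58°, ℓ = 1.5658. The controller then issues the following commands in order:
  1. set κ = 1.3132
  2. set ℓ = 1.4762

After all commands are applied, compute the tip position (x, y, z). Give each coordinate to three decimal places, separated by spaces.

0.957 -0.395 0.711

initial: κ=0.5981, φ=337.58°, ℓ=1.5658
cmd 1: set κ=1.3132 → (κ,φ,ℓ)=(1.3132,337.58°,1.5658) → tip=(1.0324,-0.4259,0.6735)
cmd 2: set ℓ=1.4762 → (κ,φ,ℓ)=(1.3132,337.58°,1.4762) → tip=(0.9570,-0.3948,0.7106)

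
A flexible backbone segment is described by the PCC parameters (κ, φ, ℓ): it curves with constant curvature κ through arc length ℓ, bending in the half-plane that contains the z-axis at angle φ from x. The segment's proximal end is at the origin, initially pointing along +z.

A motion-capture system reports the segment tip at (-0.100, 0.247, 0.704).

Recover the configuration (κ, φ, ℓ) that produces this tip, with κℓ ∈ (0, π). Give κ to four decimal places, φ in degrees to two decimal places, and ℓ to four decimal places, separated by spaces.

0.9406 112.04 0.7694

ρ = √(x²+y²) = √(-0.100² + 0.247²) = 0.26648
φ = atan2(y, x) mod 360° = atan2(0.247, -0.100) = 112.0410°
|p|² = ρ² + z² = 0.26648² + 0.704² = 0.56662
κ = 2ρ / |p|² = 2×0.26648 / 0.56662 = 0.94057
θ = 2·atan2(ρ, z) = 2·atan2(0.26648, 0.704) = 0.72370 rad
ℓ = θ/κ = 0.72370/0.94057 = 0.76943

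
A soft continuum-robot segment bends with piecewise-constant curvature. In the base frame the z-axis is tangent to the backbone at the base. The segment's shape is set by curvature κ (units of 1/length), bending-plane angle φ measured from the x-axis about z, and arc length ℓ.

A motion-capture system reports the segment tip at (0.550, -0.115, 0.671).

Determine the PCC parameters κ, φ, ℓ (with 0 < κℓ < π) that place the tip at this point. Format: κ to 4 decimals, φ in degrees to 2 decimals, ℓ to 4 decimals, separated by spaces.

1.4672 348.19 0.9503

ρ = √(x²+y²) = √(0.550² + -0.115²) = 0.56189
φ = atan2(y, x) mod 360° = atan2(-0.115, 0.550) = 348.1901°
|p|² = ρ² + z² = 0.56189² + 0.671² = 0.76597
κ = 2ρ / |p|² = 2×0.56189 / 0.76597 = 1.46715
θ = 2·atan2(ρ, z) = 2·atan2(0.56189, 0.671) = 1.39426 rad
ℓ = θ/κ = 1.39426/1.46715 = 0.95032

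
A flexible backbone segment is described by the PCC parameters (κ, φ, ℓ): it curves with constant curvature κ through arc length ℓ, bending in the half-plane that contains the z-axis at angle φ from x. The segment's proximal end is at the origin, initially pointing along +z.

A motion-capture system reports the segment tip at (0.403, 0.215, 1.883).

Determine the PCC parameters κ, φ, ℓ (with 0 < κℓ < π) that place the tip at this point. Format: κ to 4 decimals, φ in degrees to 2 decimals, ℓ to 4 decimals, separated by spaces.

ρ = √(x²+y²) = √(0.403² + 0.215²) = 0.45676
φ = atan2(y, x) mod 360° = atan2(0.215, 0.403) = 28.0799°
|p|² = ρ² + z² = 0.45676² + 1.883² = 3.75432
κ = 2ρ / |p|² = 2×0.45676 / 3.75432 = 0.24333
θ = 2·atan2(ρ, z) = 2·atan2(0.45676, 1.883) = 0.47595 rad
ℓ = θ/κ = 0.47595/0.24333 = 1.95602

0.2433 28.08 1.9560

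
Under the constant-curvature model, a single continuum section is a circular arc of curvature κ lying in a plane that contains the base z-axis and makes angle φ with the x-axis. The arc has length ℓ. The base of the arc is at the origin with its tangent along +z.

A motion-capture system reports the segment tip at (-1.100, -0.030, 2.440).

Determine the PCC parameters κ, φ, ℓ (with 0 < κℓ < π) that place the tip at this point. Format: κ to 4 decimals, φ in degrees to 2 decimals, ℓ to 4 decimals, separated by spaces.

0.3072 181.56 2.7584

ρ = √(x²+y²) = √(-1.100² + -0.030²) = 1.10041
φ = atan2(y, x) mod 360° = atan2(-0.030, -1.100) = 181.5622°
|p|² = ρ² + z² = 1.10041² + 2.440² = 7.16450
κ = 2ρ / |p|² = 2×1.10041 / 7.16450 = 0.30718
θ = 2·atan2(ρ, z) = 2·atan2(1.10041, 2.440) = 0.84735 rad
ℓ = θ/κ = 0.84735/0.30718 = 2.75844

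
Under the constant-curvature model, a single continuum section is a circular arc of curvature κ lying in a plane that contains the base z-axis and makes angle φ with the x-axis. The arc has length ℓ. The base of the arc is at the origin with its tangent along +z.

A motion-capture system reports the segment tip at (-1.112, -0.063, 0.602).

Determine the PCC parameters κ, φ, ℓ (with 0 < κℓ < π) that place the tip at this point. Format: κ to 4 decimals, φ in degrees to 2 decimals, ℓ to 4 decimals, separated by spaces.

1.3897 183.24 1.5475

ρ = √(x²+y²) = √(-1.112² + -0.063²) = 1.11378
φ = atan2(y, x) mod 360° = atan2(-0.063, -1.112) = 183.2426°
|p|² = ρ² + z² = 1.11378² + 0.602² = 1.60292
κ = 2ρ / |p|² = 2×1.11378 / 1.60292 = 1.38970
θ = 2·atan2(ρ, z) = 2·atan2(1.11378, 0.602) = 2.15055 rad
ℓ = θ/κ = 2.15055/1.38970 = 1.54750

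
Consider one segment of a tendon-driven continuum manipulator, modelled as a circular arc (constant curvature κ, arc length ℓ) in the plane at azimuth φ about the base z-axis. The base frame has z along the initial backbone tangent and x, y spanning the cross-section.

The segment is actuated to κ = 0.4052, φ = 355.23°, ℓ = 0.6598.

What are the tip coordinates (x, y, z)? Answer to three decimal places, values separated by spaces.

θ = κ·ℓ = 0.4052 × 0.6598 = 0.26735 rad
ρ = (1 − cos θ)/κ = (1 − 0.96447)/0.4052 = 0.08767
z = sin θ / κ = 0.26418/0.4052 = 0.65197
x = ρ cos φ = 0.08767 × cos(355.23°) = 0.08737
y = ρ sin φ = 0.08767 × sin(355.23°) = -0.00729

0.087 -0.007 0.652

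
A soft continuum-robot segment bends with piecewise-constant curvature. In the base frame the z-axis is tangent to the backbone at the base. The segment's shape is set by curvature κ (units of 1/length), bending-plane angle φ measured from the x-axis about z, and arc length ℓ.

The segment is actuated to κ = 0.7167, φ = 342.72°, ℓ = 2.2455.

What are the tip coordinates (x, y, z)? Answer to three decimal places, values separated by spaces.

θ = κ·ℓ = 0.7167 × 2.2455 = 1.60935 rad
ρ = (1 − cos θ)/κ = (1 − -0.03854)/0.7167 = 1.44906
z = sin θ / κ = 0.99926/0.7167 = 1.39425
x = ρ cos φ = 1.44906 × cos(342.72°) = 1.38366
y = ρ sin φ = 1.44906 × sin(342.72°) = -0.43043

1.384 -0.430 1.394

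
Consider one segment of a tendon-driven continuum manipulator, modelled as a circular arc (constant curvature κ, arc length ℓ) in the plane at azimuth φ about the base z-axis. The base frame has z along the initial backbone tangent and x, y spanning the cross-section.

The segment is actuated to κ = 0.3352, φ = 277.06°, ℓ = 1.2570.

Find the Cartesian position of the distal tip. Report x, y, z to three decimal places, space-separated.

θ = κ·ℓ = 0.3352 × 1.2570 = 0.42135 rad
ρ = (1 − cos θ)/κ = (1 − 0.91254)/0.3352 = 0.26092
z = sin θ / κ = 0.40899/0.3352 = 1.22014
x = ρ cos φ = 0.26092 × cos(277.06°) = 0.03207
y = ρ sin φ = 0.26092 × sin(277.06°) = -0.25894

0.032 -0.259 1.220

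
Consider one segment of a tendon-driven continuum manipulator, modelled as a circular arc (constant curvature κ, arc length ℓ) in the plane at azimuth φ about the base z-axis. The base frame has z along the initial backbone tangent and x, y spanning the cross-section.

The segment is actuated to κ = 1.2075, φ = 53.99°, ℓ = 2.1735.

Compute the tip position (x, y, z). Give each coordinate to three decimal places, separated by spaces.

θ = κ·ℓ = 1.2075 × 2.1735 = 2.62450 rad
ρ = (1 − cos θ)/κ = (1 − -0.86926)/1.2075 = 1.54804
z = sin θ / κ = 0.49435/1.2075 = 0.40940
x = ρ cos φ = 1.54804 × cos(53.99°) = 0.91013
y = ρ sin φ = 1.54804 × sin(53.99°) = 1.25223

0.910 1.252 0.409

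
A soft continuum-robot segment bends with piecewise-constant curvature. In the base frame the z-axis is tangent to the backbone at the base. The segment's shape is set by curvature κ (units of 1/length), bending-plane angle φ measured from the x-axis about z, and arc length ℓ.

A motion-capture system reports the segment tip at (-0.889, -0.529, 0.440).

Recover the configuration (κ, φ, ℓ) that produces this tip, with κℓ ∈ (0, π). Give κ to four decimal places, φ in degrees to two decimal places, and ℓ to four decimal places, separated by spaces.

1.6372 210.75 1.4277

ρ = √(x²+y²) = √(-0.889² + -0.529²) = 1.03449
φ = atan2(y, x) mod 360° = atan2(-0.529, -0.889) = 210.7548°
|p|² = ρ² + z² = 1.03449² + 0.440² = 1.26376
κ = 2ρ / |p|² = 2×1.03449 / 1.26376 = 1.63715
θ = 2·atan2(ρ, z) = 2·atan2(1.03449, 0.440) = 2.33729 rad
ℓ = θ/κ = 2.33729/1.63715 = 1.42765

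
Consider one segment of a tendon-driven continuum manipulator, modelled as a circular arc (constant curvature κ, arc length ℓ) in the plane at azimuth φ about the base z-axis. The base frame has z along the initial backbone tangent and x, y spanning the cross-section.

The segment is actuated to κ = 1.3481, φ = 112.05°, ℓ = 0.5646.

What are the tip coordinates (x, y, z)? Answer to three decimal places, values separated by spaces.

θ = κ·ℓ = 1.3481 × 0.5646 = 0.76114 rad
ρ = (1 − cos θ)/κ = (1 − 0.72405)/1.3481 = 0.20469
z = sin θ / κ = 0.68975/1.3481 = 0.51164
x = ρ cos φ = 0.20469 × cos(112.05°) = -0.07685
y = ρ sin φ = 0.20469 × sin(112.05°) = 0.18972

-0.077 0.190 0.512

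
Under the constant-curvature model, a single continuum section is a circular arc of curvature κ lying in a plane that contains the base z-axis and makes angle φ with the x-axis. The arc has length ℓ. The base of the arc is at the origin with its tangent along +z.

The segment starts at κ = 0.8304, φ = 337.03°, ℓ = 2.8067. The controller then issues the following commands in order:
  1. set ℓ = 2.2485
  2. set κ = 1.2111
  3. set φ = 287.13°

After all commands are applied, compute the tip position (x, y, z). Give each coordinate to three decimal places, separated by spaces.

initial: κ=0.8304, φ=337.03°, ℓ=2.8067
cmd 1: set ℓ=2.2485 → (κ,φ,ℓ)=(0.8304,337.03°,2.2485) → tip=(1.4326,-0.6072,1.1517)
cmd 2: set κ=1.2111 → (κ,φ,ℓ)=(1.2111,337.03°,2.2485) → tip=(1.4549,-0.6167,0.3355)
cmd 3: set φ=287.13° → (κ,φ,ℓ)=(1.2111,287.13°,2.2485) → tip=(0.4654,-1.5101,0.3355)

0.465 -1.510 0.336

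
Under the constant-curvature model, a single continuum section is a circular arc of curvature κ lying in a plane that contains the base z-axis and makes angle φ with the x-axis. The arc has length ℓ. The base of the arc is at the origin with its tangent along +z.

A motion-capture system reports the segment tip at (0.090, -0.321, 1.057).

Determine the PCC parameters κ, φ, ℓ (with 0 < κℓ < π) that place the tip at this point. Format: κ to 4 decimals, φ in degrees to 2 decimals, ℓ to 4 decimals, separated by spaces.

0.5428 285.66 1.1258

ρ = √(x²+y²) = √(0.090² + -0.321²) = 0.33338
φ = atan2(y, x) mod 360° = atan2(-0.321, 0.090) = 285.6621°
|p|² = ρ² + z² = 0.33338² + 1.057² = 1.22839
κ = 2ρ / |p|² = 2×0.33338 / 1.22839 = 0.54279
θ = 2·atan2(ρ, z) = 2·atan2(0.33338, 1.057) = 0.61105 rad
ℓ = θ/κ = 0.61105/0.54279 = 1.12576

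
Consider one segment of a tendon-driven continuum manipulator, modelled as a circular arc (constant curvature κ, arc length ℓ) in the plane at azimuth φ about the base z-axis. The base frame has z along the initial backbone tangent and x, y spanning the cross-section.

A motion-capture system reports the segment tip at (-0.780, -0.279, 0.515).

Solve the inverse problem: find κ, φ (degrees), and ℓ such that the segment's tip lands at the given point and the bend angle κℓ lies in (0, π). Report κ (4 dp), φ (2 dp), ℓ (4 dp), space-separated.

ρ = √(x²+y²) = √(-0.780² + -0.279²) = 0.82840
φ = atan2(y, x) mod 360° = atan2(-0.279, -0.780) = 199.6817°
|p|² = ρ² + z² = 0.82840² + 0.515² = 0.95147
κ = 2ρ / |p|² = 2×0.82840 / 0.95147 = 1.74131
θ = 2·atan2(ρ, z) = 2·atan2(0.82840, 0.515) = 2.02917 rad
ℓ = θ/κ = 2.02917/1.74131 = 1.16532

1.7413 199.68 1.1653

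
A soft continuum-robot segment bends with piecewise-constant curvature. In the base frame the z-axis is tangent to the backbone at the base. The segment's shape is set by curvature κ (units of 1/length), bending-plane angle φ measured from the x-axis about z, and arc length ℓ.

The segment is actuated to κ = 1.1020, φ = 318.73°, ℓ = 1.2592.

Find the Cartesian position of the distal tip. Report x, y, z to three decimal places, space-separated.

θ = κ·ℓ = 1.1020 × 1.2592 = 1.38764 rad
ρ = (1 − cos θ)/κ = (1 − 0.18214)/1.1020 = 0.74216
z = sin θ / κ = 0.98327/1.1020 = 0.89226
x = ρ cos φ = 0.74216 × cos(318.73°) = 0.55782
y = ρ sin φ = 0.74216 × sin(318.73°) = -0.48954

0.558 -0.490 0.892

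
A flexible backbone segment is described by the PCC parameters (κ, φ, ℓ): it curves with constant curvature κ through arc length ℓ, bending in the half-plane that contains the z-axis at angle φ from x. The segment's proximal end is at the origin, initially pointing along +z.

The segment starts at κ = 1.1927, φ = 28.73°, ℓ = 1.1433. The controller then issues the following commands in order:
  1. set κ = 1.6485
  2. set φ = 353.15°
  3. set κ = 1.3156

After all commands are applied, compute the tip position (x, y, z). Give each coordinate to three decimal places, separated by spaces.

initial: κ=1.1927, φ=28.73°, ℓ=1.1433
cmd 1: set κ=1.6485 → (κ,φ,ℓ)=(1.6485,28.73°,1.1433) → tip=(0.6962,0.3816,0.5770)
cmd 2: set φ=353.15° → (κ,φ,ℓ)=(1.6485,353.15°,1.1433) → tip=(0.7883,-0.0947,0.5770)
cmd 3: set κ=1.3156 → (κ,φ,ℓ)=(1.3156,353.15°,1.1433) → tip=(0.7044,-0.0846,0.7584)

0.704 -0.085 0.758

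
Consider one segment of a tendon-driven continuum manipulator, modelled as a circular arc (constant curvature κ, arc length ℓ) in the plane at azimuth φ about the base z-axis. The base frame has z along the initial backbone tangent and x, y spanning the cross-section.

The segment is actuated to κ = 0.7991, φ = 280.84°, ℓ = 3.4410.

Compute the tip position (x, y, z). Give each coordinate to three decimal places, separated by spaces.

θ = κ·ℓ = 0.7991 × 3.4410 = 2.74970 rad
ρ = (1 − cos θ)/κ = (1 − -0.92419)/0.7991 = 2.40795
z = sin θ / κ = 0.38194/0.7991 = 0.47796
x = ρ cos φ = 2.40795 × cos(280.84°) = 0.45286
y = ρ sin φ = 2.40795 × sin(280.84°) = -2.36498

0.453 -2.365 0.478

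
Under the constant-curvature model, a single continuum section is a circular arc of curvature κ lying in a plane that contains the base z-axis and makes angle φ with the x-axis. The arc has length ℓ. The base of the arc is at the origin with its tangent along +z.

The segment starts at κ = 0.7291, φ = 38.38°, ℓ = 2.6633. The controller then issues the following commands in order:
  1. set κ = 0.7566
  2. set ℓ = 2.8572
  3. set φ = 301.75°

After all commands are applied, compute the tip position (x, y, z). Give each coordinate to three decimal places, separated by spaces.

1.083 -1.750 1.098

initial: κ=0.7291, φ=38.38°, ℓ=2.6633
cmd 1: set κ=0.7566 → (κ,φ,ℓ)=(0.7566,38.38°,2.6633) → tip=(1.4814,1.1733,1.1934)
cmd 2: set ℓ=2.8572 → (κ,φ,ℓ)=(0.7566,38.38°,2.8572) → tip=(1.6134,1.2778,1.0975)
cmd 3: set φ=301.75° → (κ,φ,ℓ)=(0.7566,301.75°,2.8572) → tip=(1.0830,-1.7501,1.0975)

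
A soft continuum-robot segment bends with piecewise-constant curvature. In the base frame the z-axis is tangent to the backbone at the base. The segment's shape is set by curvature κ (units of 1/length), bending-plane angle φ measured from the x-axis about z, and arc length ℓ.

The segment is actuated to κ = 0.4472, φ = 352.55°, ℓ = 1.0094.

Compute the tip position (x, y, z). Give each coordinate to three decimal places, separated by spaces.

0.222 -0.029 0.975

θ = κ·ℓ = 0.4472 × 1.0094 = 0.45140 rad
ρ = (1 − cos θ)/κ = (1 − 0.89984)/0.4472 = 0.22398
z = sin θ / κ = 0.43623/0.4472 = 0.97547
x = ρ cos φ = 0.22398 × cos(352.55°) = 0.22209
y = ρ sin φ = 0.22398 × sin(352.55°) = -0.02904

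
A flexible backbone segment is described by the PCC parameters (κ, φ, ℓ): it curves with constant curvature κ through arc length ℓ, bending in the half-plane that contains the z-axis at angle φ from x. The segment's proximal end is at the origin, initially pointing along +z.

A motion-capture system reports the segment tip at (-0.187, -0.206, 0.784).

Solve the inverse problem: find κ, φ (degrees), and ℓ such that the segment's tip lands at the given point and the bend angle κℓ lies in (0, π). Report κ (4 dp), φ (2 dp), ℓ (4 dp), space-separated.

0.8040 227.77 0.8482

ρ = √(x²+y²) = √(-0.187² + -0.206²) = 0.27822
φ = atan2(y, x) mod 360° = atan2(-0.206, -0.187) = 227.7679°
|p|² = ρ² + z² = 0.27822² + 0.784² = 0.69206
κ = 2ρ / |p|² = 2×0.27822 / 0.69206 = 0.80403
θ = 2·atan2(ρ, z) = 2·atan2(0.27822, 0.784) = 0.68201 rad
ℓ = θ/κ = 0.68201/0.80403 = 0.84825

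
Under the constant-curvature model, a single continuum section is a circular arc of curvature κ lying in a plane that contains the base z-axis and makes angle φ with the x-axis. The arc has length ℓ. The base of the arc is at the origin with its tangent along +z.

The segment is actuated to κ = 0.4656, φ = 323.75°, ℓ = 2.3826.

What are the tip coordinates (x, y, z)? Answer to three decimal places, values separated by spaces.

θ = κ·ℓ = 0.4656 × 2.3826 = 1.10934 rad
ρ = (1 − cos θ)/κ = (1 − 0.44525)/0.4656 = 1.19147
z = sin θ / κ = 0.89540/0.4656 = 1.92312
x = ρ cos φ = 1.19147 × cos(323.75°) = 0.96085
y = ρ sin φ = 1.19147 × sin(323.75°) = -0.70452

0.961 -0.705 1.923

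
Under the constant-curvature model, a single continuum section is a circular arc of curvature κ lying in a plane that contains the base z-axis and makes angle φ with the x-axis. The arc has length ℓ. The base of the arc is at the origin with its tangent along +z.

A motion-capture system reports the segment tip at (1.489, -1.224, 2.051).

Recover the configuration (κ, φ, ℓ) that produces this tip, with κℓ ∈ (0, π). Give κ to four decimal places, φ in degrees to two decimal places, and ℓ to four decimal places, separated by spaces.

0.4866 320.58 3.1004

ρ = √(x²+y²) = √(1.489² + -1.224²) = 1.92751
φ = atan2(y, x) mod 360° = atan2(-1.224, 1.489) = 320.5788°
|p|² = ρ² + z² = 1.92751² + 2.051² = 7.92190
κ = 2ρ / |p|² = 2×1.92751 / 7.92190 = 0.48663
θ = 2·atan2(ρ, z) = 2·atan2(1.92751, 2.051) = 1.50874 rad
ℓ = θ/κ = 1.50874/0.48663 = 3.10039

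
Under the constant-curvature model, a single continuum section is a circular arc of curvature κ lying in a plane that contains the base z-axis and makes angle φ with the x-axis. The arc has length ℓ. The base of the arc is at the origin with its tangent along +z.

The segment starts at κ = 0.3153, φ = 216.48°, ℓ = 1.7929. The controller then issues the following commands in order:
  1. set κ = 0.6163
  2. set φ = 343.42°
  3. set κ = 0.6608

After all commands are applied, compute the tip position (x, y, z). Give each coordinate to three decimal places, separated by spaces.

initial: κ=0.3153, φ=216.48°, ℓ=1.7929
cmd 1: set κ=0.6163 → (κ,φ,ℓ)=(0.6163,216.48°,1.7929) → tip=(-0.7187,-0.5314,1.4497)
cmd 2: set φ=343.42° → (κ,φ,ℓ)=(0.6163,343.42°,1.7929) → tip=(0.8566,-0.2550,1.4497)
cmd 3: set κ=0.6608 → (κ,φ,ℓ)=(0.6608,343.42°,1.7929) → tip=(0.9043,-0.2692,1.4019)

0.904 -0.269 1.402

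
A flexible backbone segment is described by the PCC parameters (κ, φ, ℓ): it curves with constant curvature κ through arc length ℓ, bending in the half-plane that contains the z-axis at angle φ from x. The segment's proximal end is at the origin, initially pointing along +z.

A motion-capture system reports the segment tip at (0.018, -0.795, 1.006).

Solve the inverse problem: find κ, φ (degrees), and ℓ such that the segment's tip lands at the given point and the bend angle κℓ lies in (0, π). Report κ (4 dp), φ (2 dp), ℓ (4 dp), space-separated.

0.9672 271.30 1.3832

ρ = √(x²+y²) = √(0.018² + -0.795²) = 0.79520
φ = atan2(y, x) mod 360° = atan2(-0.795, 0.018) = 271.2970°
|p|² = ρ² + z² = 0.79520² + 1.006² = 1.64438
κ = 2ρ / |p|² = 2×0.79520 / 1.64438 = 0.96717
θ = 2·atan2(ρ, z) = 2·atan2(0.79520, 1.006) = 1.33779 rad
ℓ = θ/κ = 1.33779/0.96717 = 1.38320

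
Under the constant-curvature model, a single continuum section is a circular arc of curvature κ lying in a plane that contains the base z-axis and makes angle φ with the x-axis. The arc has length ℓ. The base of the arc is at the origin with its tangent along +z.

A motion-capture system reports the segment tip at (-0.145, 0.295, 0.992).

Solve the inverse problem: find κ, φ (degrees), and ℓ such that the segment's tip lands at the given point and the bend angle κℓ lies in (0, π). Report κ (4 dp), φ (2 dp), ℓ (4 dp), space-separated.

0.6020 116.18 1.0631

ρ = √(x²+y²) = √(-0.145² + 0.295²) = 0.32871
φ = atan2(y, x) mod 360° = atan2(0.295, -0.145) = 116.1753°
|p|² = ρ² + z² = 0.32871² + 0.992² = 1.09211
κ = 2ρ / |p|² = 2×0.32871 / 1.09211 = 0.60197
θ = 2·atan2(ρ, z) = 2·atan2(0.32871, 0.992) = 0.63995 rad
ℓ = θ/κ = 0.63995/0.60197 = 1.06309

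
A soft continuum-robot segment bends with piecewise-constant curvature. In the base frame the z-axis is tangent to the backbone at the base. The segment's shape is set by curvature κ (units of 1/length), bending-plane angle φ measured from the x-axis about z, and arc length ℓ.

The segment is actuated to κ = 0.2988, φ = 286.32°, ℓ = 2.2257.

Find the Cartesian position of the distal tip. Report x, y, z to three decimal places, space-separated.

θ = κ·ℓ = 0.2988 × 2.2257 = 0.66504 rad
ρ = (1 − cos θ)/κ = (1 − 0.78689)/0.2988 = 0.71321
z = sin θ / κ = 0.61709/0.2988 = 2.06523
x = ρ cos φ = 0.71321 × cos(286.32°) = 0.20041
y = ρ sin φ = 0.71321 × sin(286.32°) = -0.68447

0.200 -0.684 2.065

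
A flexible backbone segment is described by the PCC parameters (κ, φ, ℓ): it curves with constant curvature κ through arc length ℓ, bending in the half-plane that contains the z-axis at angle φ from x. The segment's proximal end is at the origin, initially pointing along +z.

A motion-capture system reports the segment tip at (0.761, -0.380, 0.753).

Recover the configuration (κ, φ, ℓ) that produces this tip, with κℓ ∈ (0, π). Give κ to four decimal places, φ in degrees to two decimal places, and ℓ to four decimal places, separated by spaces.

1.3182 333.47 1.2838

ρ = √(x²+y²) = √(0.761² + -0.380²) = 0.85060
φ = atan2(y, x) mod 360° = atan2(-0.380, 0.761) = 333.4651°
|p|² = ρ² + z² = 0.85060² + 0.753² = 1.29053
κ = 2ρ / |p|² = 2×0.85060 / 1.29053 = 1.31822
θ = 2·atan2(ρ, z) = 2·atan2(0.85060, 0.753) = 1.69237 rad
ℓ = θ/κ = 1.69237/1.31822 = 1.28383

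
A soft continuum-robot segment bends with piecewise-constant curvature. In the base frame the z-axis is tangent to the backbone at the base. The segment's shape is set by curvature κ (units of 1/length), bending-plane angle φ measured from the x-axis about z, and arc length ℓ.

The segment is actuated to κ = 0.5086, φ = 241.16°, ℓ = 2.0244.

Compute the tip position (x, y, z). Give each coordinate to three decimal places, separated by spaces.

-0.460 -0.835 1.685

θ = κ·ℓ = 0.5086 × 2.0244 = 1.02961 rad
ρ = (1 − cos θ)/κ = (1 − 0.51515)/0.5086 = 0.95330
z = sin θ / κ = 0.85710/0.5086 = 1.68521
x = ρ cos φ = 0.95330 × cos(241.16°) = -0.45984
y = ρ sin φ = 0.95330 × sin(241.16°) = -0.83506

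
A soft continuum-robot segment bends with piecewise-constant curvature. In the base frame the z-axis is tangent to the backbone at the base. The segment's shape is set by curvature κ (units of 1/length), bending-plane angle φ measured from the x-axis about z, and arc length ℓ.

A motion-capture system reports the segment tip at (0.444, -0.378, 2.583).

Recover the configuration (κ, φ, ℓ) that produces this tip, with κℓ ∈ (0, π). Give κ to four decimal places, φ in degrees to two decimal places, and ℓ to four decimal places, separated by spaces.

ρ = √(x²+y²) = √(0.444² + -0.378²) = 0.58311
φ = atan2(y, x) mod 360° = atan2(-0.378, 0.444) = 319.5905°
|p|² = ρ² + z² = 0.58311² + 2.583² = 7.01191
κ = 2ρ / |p|² = 2×0.58311 / 7.01191 = 0.16632
θ = 2·atan2(ρ, z) = 2·atan2(0.58311, 2.583) = 0.44406 rad
ℓ = θ/κ = 0.44406/0.16632 = 2.66988

0.1663 319.59 2.6699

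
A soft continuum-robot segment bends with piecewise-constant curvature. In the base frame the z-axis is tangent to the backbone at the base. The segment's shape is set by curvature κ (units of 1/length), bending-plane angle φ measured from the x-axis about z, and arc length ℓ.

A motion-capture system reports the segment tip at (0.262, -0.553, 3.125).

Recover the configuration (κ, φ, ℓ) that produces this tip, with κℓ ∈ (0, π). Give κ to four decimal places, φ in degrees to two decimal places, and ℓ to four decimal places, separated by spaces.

0.1207 295.35 3.2043

ρ = √(x²+y²) = √(0.262² + -0.553²) = 0.61193
φ = atan2(y, x) mod 360° = atan2(-0.553, 0.262) = 295.3506°
|p|² = ρ² + z² = 0.61193² + 3.125² = 10.14008
κ = 2ρ / |p|² = 2×0.61193 / 10.14008 = 0.12069
θ = 2·atan2(ρ, z) = 2·atan2(0.61193, 3.125) = 0.38674 rad
ℓ = θ/κ = 0.38674/0.12069 = 3.20428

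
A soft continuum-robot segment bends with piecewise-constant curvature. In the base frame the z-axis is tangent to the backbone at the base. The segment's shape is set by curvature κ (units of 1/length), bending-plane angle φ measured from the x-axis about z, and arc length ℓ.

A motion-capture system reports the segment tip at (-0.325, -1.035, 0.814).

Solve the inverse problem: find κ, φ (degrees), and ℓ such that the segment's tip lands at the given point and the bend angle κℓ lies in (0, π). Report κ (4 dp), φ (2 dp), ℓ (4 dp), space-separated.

1.1795 252.57 1.5720

ρ = √(x²+y²) = √(-0.325² + -1.035²) = 1.08483
φ = atan2(y, x) mod 360° = atan2(-1.035, -0.325) = 252.5672°
|p|² = ρ² + z² = 1.08483² + 0.814² = 1.83945
κ = 2ρ / |p|² = 2×1.08483 / 1.83945 = 1.17952
θ = 2·atan2(ρ, z) = 2·atan2(1.08483, 0.814) = 1.85414 rad
ℓ = θ/κ = 1.85414/1.17952 = 1.57195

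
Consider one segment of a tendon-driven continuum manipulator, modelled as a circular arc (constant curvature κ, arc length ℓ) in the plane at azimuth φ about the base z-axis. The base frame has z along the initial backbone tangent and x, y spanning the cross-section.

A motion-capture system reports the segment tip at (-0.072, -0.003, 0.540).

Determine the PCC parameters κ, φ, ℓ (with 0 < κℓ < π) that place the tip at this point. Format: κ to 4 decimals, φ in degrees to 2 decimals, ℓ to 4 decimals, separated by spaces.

0.4856 182.39 0.5464

ρ = √(x²+y²) = √(-0.072² + -0.003²) = 0.07206
φ = atan2(y, x) mod 360° = atan2(-0.003, -0.072) = 182.3859°
|p|² = ρ² + z² = 0.07206² + 0.540² = 0.29679
κ = 2ρ / |p|² = 2×0.07206 / 0.29679 = 0.48561
θ = 2·atan2(ρ, z) = 2·atan2(0.07206, 0.540) = 0.26533 rad
ℓ = θ/κ = 0.26533/0.48561 = 0.54639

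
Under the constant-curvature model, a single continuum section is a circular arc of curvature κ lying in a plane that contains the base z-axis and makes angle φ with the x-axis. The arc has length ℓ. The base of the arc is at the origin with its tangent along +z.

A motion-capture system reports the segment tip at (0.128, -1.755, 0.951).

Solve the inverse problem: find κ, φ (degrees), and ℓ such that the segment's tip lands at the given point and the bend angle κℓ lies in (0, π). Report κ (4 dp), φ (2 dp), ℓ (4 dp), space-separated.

ρ = √(x²+y²) = √(0.128² + -1.755²) = 1.75966
φ = atan2(y, x) mod 360° = atan2(-1.755, 0.128) = 274.1715°
|p|² = ρ² + z² = 1.75966² + 0.951² = 4.00081
κ = 2ρ / |p|² = 2×1.75966 / 4.00081 = 0.87965
θ = 2·atan2(ρ, z) = 2·atan2(1.75966, 0.951) = 2.15064 rad
ℓ = θ/κ = 2.15064/0.87965 = 2.44487

0.8797 274.17 2.4449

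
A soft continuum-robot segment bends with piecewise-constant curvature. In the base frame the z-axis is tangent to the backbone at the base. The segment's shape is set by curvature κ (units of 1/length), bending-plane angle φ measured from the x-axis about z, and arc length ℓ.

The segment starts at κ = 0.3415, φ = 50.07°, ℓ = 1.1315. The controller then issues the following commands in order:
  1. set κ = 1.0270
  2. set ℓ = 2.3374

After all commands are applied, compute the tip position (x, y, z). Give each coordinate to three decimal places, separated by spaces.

1.086 1.298 0.657

initial: κ=0.3415, φ=50.07°, ℓ=1.1315
cmd 1: set κ=1.0270 → (κ,φ,ℓ)=(1.0270,50.07°,1.1315) → tip=(0.3766,0.4499,0.8935)
cmd 2: set ℓ=2.3374 → (κ,φ,ℓ)=(1.0270,50.07°,2.3374) → tip=(1.0860,1.2975,0.6573)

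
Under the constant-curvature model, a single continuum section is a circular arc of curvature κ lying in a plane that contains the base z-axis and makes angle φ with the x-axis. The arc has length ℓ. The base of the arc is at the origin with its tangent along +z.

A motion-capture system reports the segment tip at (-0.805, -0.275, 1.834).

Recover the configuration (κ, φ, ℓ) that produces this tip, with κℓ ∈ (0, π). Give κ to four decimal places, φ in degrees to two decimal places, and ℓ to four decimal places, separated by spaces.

ρ = √(x²+y²) = √(-0.805² + -0.275²) = 0.85068
φ = atan2(y, x) mod 360° = atan2(-0.275, -0.805) = 198.8609°
|p|² = ρ² + z² = 0.85068² + 1.834² = 4.08721
κ = 2ρ / |p|² = 2×0.85068 / 4.08721 = 0.41626
θ = 2·atan2(ρ, z) = 2·atan2(0.85068, 1.834) = 0.86860 rad
ℓ = θ/κ = 0.86860/0.41626 = 2.08666

0.4163 198.86 2.0867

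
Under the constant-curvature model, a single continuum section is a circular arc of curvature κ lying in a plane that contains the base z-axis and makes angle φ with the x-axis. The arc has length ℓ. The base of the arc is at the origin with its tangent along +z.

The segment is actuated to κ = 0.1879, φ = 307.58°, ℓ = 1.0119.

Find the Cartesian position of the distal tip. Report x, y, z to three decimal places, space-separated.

0.058 -0.076 1.006

θ = κ·ℓ = 0.1879 × 1.0119 = 0.19014 rad
ρ = (1 − cos θ)/κ = (1 − 0.98198)/0.1879 = 0.09591
z = sin θ / κ = 0.18899/0.1879 = 1.00581
x = ρ cos φ = 0.09591 × cos(307.58°) = 0.05849
y = ρ sin φ = 0.09591 × sin(307.58°) = -0.07601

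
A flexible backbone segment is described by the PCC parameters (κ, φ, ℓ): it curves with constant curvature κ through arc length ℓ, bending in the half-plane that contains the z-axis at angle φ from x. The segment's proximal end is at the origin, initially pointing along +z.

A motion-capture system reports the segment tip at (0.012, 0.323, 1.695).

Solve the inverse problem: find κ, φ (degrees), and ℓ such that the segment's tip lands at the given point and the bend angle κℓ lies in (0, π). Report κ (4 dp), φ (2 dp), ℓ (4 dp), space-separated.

0.2171 87.87 1.7358

ρ = √(x²+y²) = √(0.012² + 0.323²) = 0.32322
φ = atan2(y, x) mod 360° = atan2(0.323, 0.012) = 87.8723°
|p|² = ρ² + z² = 0.32322² + 1.695² = 2.97750
κ = 2ρ / |p|² = 2×0.32322 / 2.97750 = 0.21711
θ = 2·atan2(ρ, z) = 2·atan2(0.32322, 1.695) = 0.37686 rad
ℓ = θ/κ = 0.37686/0.21711 = 1.73580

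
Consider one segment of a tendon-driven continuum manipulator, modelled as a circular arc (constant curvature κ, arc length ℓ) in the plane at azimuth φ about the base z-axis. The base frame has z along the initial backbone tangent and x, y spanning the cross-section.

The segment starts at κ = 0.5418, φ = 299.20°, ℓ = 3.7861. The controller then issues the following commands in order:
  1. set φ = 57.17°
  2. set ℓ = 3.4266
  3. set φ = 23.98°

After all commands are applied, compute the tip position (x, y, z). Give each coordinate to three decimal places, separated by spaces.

initial: κ=0.5418, φ=299.20°, ℓ=3.7861
cmd 1: set φ=57.17° → (κ,φ,ℓ)=(0.5418,57.17°,3.7861) → tip=(1.4632,2.2678,1.6367)
cmd 2: set ℓ=3.4266 → (κ,φ,ℓ)=(0.5418,57.17°,3.4266) → tip=(1.2827,1.9881,1.7709)
cmd 3: set φ=23.98° → (κ,φ,ℓ)=(0.5418,23.98°,3.4266) → tip=(2.1617,0.9616,1.7709)

2.162 0.962 1.771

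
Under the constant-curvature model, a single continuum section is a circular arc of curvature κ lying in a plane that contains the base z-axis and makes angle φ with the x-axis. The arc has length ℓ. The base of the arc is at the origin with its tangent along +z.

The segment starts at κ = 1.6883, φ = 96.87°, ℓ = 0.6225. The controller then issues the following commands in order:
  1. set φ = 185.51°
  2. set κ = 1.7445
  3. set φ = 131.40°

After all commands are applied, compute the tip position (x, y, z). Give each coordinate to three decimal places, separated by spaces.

-0.202 0.230 0.507

initial: κ=1.6883, φ=96.87°, ℓ=0.6225
cmd 1: set φ=185.51° → (κ,φ,ℓ)=(1.6883,185.51°,0.6225) → tip=(-0.2967,-0.0286,0.5141)
cmd 2: set κ=1.7445 → (κ,φ,ℓ)=(1.7445,185.51°,0.6225) → tip=(-0.3046,-0.0294,0.5072)
cmd 3: set φ=131.40° → (κ,φ,ℓ)=(1.7445,131.40°,0.6225) → tip=(-0.2024,0.2296,0.5072)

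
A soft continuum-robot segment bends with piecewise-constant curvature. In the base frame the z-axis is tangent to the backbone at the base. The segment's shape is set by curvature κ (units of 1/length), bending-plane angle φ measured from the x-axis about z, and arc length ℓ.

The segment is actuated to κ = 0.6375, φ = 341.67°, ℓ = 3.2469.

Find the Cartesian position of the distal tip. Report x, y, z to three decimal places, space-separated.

2.202 -0.729 1.377

θ = κ·ℓ = 0.6375 × 3.2469 = 2.06990 rad
ρ = (1 − cos θ)/κ = (1 − -0.47864)/0.6375 = 2.31943
z = sin θ / κ = 0.87801/0.6375 = 1.37727
x = ρ cos φ = 2.31943 × cos(341.67°) = 2.20175
y = ρ sin φ = 2.31943 × sin(341.67°) = -0.72944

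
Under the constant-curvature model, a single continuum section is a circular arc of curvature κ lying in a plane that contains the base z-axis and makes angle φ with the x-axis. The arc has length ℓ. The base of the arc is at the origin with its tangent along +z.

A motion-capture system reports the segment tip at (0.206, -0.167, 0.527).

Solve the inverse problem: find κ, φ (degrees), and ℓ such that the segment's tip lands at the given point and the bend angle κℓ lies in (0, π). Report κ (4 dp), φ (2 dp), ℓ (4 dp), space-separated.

1.5238 320.97 0.6119

ρ = √(x²+y²) = √(0.206² + -0.167²) = 0.26519
φ = atan2(y, x) mod 360° = atan2(-0.167, 0.206) = 320.9690°
|p|² = ρ² + z² = 0.26519² + 0.527² = 0.34805
κ = 2ρ / |p|² = 2×0.26519 / 0.34805 = 1.52384
θ = 2·atan2(ρ, z) = 2·atan2(0.26519, 0.527) = 0.93242 rad
ℓ = θ/κ = 0.93242/1.52384 = 0.61189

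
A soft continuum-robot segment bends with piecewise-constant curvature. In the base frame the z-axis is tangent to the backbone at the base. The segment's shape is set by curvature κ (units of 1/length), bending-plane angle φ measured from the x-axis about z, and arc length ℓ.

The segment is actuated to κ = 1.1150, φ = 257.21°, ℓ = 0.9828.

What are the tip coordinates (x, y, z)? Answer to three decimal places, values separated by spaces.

θ = κ·ℓ = 1.1150 × 0.9828 = 1.09582 rad
ρ = (1 − cos θ)/κ = (1 − 0.45732)/1.1150 = 0.48671
z = sin θ / κ = 0.88930/1.1150 = 0.79758
x = ρ cos φ = 0.48671 × cos(257.21°) = -0.10775
y = ρ sin φ = 0.48671 × sin(257.21°) = -0.47464

-0.108 -0.475 0.798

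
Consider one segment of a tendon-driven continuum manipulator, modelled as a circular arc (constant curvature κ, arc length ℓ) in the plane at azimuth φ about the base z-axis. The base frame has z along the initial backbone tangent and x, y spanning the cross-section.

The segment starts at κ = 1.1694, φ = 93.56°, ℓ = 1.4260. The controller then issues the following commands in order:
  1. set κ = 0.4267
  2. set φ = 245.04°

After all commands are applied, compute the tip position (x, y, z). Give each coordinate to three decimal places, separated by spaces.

-0.177 -0.381 1.340

initial: κ=1.1694, φ=93.56°, ℓ=1.4260
cmd 1: set κ=0.4267 → (κ,φ,ℓ)=(0.4267,93.56°,1.4260) → tip=(-0.0261,0.4198,1.3396)
cmd 2: set φ=245.04° → (κ,φ,ℓ)=(0.4267,245.04°,1.4260) → tip=(-0.1775,-0.3813,1.3396)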